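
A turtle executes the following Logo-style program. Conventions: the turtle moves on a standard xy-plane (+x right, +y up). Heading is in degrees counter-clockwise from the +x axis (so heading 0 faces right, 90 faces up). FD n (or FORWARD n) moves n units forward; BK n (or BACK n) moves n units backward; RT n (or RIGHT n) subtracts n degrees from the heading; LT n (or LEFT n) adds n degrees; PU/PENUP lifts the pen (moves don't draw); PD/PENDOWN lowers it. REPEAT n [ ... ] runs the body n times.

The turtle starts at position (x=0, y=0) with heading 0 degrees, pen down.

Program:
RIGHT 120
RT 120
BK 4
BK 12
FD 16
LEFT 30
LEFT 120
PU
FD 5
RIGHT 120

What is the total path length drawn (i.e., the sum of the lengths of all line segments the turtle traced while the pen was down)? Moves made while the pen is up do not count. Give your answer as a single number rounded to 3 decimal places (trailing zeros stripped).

Answer: 32

Derivation:
Executing turtle program step by step:
Start: pos=(0,0), heading=0, pen down
RT 120: heading 0 -> 240
RT 120: heading 240 -> 120
BK 4: (0,0) -> (2,-3.464) [heading=120, draw]
BK 12: (2,-3.464) -> (8,-13.856) [heading=120, draw]
FD 16: (8,-13.856) -> (0,0) [heading=120, draw]
LT 30: heading 120 -> 150
LT 120: heading 150 -> 270
PU: pen up
FD 5: (0,0) -> (0,-5) [heading=270, move]
RT 120: heading 270 -> 150
Final: pos=(0,-5), heading=150, 3 segment(s) drawn

Segment lengths:
  seg 1: (0,0) -> (2,-3.464), length = 4
  seg 2: (2,-3.464) -> (8,-13.856), length = 12
  seg 3: (8,-13.856) -> (0,0), length = 16
Total = 32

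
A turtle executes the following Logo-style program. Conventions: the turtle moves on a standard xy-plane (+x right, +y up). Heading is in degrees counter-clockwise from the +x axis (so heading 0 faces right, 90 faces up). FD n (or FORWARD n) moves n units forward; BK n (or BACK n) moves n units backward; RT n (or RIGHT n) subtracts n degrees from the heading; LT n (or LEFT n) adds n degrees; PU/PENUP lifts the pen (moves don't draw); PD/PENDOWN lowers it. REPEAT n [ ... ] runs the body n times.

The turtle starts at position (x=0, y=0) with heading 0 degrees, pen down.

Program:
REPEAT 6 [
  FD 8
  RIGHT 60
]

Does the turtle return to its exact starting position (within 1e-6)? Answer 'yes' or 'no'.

Answer: yes

Derivation:
Executing turtle program step by step:
Start: pos=(0,0), heading=0, pen down
REPEAT 6 [
  -- iteration 1/6 --
  FD 8: (0,0) -> (8,0) [heading=0, draw]
  RT 60: heading 0 -> 300
  -- iteration 2/6 --
  FD 8: (8,0) -> (12,-6.928) [heading=300, draw]
  RT 60: heading 300 -> 240
  -- iteration 3/6 --
  FD 8: (12,-6.928) -> (8,-13.856) [heading=240, draw]
  RT 60: heading 240 -> 180
  -- iteration 4/6 --
  FD 8: (8,-13.856) -> (0,-13.856) [heading=180, draw]
  RT 60: heading 180 -> 120
  -- iteration 5/6 --
  FD 8: (0,-13.856) -> (-4,-6.928) [heading=120, draw]
  RT 60: heading 120 -> 60
  -- iteration 6/6 --
  FD 8: (-4,-6.928) -> (0,0) [heading=60, draw]
  RT 60: heading 60 -> 0
]
Final: pos=(0,0), heading=0, 6 segment(s) drawn

Start position: (0, 0)
Final position: (0, 0)
Distance = 0; < 1e-6 -> CLOSED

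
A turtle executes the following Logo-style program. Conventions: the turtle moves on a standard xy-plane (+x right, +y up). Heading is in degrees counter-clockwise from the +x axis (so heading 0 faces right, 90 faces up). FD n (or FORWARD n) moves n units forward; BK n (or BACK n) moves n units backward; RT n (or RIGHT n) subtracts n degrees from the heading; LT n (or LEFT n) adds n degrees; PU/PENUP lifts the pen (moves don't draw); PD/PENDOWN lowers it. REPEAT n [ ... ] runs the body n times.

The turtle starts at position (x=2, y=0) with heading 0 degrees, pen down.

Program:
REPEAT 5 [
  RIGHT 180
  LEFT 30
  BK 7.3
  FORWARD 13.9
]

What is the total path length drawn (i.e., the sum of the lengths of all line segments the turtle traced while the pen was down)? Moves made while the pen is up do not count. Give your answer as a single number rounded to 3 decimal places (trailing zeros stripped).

Answer: 106

Derivation:
Executing turtle program step by step:
Start: pos=(2,0), heading=0, pen down
REPEAT 5 [
  -- iteration 1/5 --
  RT 180: heading 0 -> 180
  LT 30: heading 180 -> 210
  BK 7.3: (2,0) -> (8.322,3.65) [heading=210, draw]
  FD 13.9: (8.322,3.65) -> (-3.716,-3.3) [heading=210, draw]
  -- iteration 2/5 --
  RT 180: heading 210 -> 30
  LT 30: heading 30 -> 60
  BK 7.3: (-3.716,-3.3) -> (-7.366,-9.622) [heading=60, draw]
  FD 13.9: (-7.366,-9.622) -> (-0.416,2.416) [heading=60, draw]
  -- iteration 3/5 --
  RT 180: heading 60 -> 240
  LT 30: heading 240 -> 270
  BK 7.3: (-0.416,2.416) -> (-0.416,9.716) [heading=270, draw]
  FD 13.9: (-0.416,9.716) -> (-0.416,-4.184) [heading=270, draw]
  -- iteration 4/5 --
  RT 180: heading 270 -> 90
  LT 30: heading 90 -> 120
  BK 7.3: (-0.416,-4.184) -> (3.234,-10.506) [heading=120, draw]
  FD 13.9: (3.234,-10.506) -> (-3.716,1.532) [heading=120, draw]
  -- iteration 5/5 --
  RT 180: heading 120 -> 300
  LT 30: heading 300 -> 330
  BK 7.3: (-3.716,1.532) -> (-10.038,5.182) [heading=330, draw]
  FD 13.9: (-10.038,5.182) -> (2,-1.768) [heading=330, draw]
]
Final: pos=(2,-1.768), heading=330, 10 segment(s) drawn

Segment lengths:
  seg 1: (2,0) -> (8.322,3.65), length = 7.3
  seg 2: (8.322,3.65) -> (-3.716,-3.3), length = 13.9
  seg 3: (-3.716,-3.3) -> (-7.366,-9.622), length = 7.3
  seg 4: (-7.366,-9.622) -> (-0.416,2.416), length = 13.9
  seg 5: (-0.416,2.416) -> (-0.416,9.716), length = 7.3
  seg 6: (-0.416,9.716) -> (-0.416,-4.184), length = 13.9
  seg 7: (-0.416,-4.184) -> (3.234,-10.506), length = 7.3
  seg 8: (3.234,-10.506) -> (-3.716,1.532), length = 13.9
  seg 9: (-3.716,1.532) -> (-10.038,5.182), length = 7.3
  seg 10: (-10.038,5.182) -> (2,-1.768), length = 13.9
Total = 106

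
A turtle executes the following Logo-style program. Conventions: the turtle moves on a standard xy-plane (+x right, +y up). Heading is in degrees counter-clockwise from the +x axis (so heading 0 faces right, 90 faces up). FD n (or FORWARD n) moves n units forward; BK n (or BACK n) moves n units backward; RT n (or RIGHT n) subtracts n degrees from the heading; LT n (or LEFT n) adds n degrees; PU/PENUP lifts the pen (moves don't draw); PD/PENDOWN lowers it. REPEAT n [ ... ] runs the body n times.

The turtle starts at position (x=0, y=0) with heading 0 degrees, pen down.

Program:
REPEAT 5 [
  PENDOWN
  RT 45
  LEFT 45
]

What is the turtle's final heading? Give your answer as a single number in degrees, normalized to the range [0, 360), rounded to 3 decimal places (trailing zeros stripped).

Answer: 0

Derivation:
Executing turtle program step by step:
Start: pos=(0,0), heading=0, pen down
REPEAT 5 [
  -- iteration 1/5 --
  PD: pen down
  RT 45: heading 0 -> 315
  LT 45: heading 315 -> 0
  -- iteration 2/5 --
  PD: pen down
  RT 45: heading 0 -> 315
  LT 45: heading 315 -> 0
  -- iteration 3/5 --
  PD: pen down
  RT 45: heading 0 -> 315
  LT 45: heading 315 -> 0
  -- iteration 4/5 --
  PD: pen down
  RT 45: heading 0 -> 315
  LT 45: heading 315 -> 0
  -- iteration 5/5 --
  PD: pen down
  RT 45: heading 0 -> 315
  LT 45: heading 315 -> 0
]
Final: pos=(0,0), heading=0, 0 segment(s) drawn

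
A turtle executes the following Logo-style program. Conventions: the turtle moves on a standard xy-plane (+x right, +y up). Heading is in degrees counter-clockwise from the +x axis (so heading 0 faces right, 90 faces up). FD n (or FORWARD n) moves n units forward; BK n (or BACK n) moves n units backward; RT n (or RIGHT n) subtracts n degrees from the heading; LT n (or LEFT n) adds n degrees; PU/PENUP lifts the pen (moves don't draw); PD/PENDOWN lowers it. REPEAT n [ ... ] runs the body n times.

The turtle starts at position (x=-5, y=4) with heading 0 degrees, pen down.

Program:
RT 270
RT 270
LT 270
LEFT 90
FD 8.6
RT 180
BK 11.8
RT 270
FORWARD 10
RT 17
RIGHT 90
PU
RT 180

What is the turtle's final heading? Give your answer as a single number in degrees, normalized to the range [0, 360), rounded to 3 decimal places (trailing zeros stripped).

Executing turtle program step by step:
Start: pos=(-5,4), heading=0, pen down
RT 270: heading 0 -> 90
RT 270: heading 90 -> 180
LT 270: heading 180 -> 90
LT 90: heading 90 -> 180
FD 8.6: (-5,4) -> (-13.6,4) [heading=180, draw]
RT 180: heading 180 -> 0
BK 11.8: (-13.6,4) -> (-25.4,4) [heading=0, draw]
RT 270: heading 0 -> 90
FD 10: (-25.4,4) -> (-25.4,14) [heading=90, draw]
RT 17: heading 90 -> 73
RT 90: heading 73 -> 343
PU: pen up
RT 180: heading 343 -> 163
Final: pos=(-25.4,14), heading=163, 3 segment(s) drawn

Answer: 163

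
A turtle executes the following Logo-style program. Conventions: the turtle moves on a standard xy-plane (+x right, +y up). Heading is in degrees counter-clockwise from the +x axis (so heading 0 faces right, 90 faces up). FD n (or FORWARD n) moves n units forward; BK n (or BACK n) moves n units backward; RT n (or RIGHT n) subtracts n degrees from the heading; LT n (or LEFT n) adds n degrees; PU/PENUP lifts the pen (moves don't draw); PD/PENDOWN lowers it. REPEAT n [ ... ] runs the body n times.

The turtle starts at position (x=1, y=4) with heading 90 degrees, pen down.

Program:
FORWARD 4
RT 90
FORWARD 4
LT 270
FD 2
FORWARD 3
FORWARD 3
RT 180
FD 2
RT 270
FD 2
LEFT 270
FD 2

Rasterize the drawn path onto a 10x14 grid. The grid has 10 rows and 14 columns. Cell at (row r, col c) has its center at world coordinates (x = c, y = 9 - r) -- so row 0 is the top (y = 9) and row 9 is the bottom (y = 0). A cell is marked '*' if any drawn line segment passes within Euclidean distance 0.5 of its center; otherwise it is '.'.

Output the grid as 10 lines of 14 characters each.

Answer: ..............
.*****........
.*...*........
.*...*........
.*...*........
.*.*.*........
...*.*........
...***........
.....*........
.....*........

Derivation:
Segment 0: (1,4) -> (1,8)
Segment 1: (1,8) -> (5,8)
Segment 2: (5,8) -> (5,6)
Segment 3: (5,6) -> (5,3)
Segment 4: (5,3) -> (5,0)
Segment 5: (5,0) -> (5,2)
Segment 6: (5,2) -> (3,2)
Segment 7: (3,2) -> (3,4)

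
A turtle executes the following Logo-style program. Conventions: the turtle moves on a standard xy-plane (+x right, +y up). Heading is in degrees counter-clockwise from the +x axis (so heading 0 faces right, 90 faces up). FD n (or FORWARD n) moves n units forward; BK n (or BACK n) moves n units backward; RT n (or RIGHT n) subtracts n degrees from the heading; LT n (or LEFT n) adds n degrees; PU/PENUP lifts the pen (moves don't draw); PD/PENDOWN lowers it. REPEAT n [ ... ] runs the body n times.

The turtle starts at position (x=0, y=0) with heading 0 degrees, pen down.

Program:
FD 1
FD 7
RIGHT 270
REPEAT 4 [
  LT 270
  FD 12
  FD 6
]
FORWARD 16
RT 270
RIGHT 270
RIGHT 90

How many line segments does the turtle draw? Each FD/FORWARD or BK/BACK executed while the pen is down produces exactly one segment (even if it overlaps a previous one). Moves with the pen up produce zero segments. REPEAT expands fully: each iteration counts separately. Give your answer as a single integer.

Executing turtle program step by step:
Start: pos=(0,0), heading=0, pen down
FD 1: (0,0) -> (1,0) [heading=0, draw]
FD 7: (1,0) -> (8,0) [heading=0, draw]
RT 270: heading 0 -> 90
REPEAT 4 [
  -- iteration 1/4 --
  LT 270: heading 90 -> 0
  FD 12: (8,0) -> (20,0) [heading=0, draw]
  FD 6: (20,0) -> (26,0) [heading=0, draw]
  -- iteration 2/4 --
  LT 270: heading 0 -> 270
  FD 12: (26,0) -> (26,-12) [heading=270, draw]
  FD 6: (26,-12) -> (26,-18) [heading=270, draw]
  -- iteration 3/4 --
  LT 270: heading 270 -> 180
  FD 12: (26,-18) -> (14,-18) [heading=180, draw]
  FD 6: (14,-18) -> (8,-18) [heading=180, draw]
  -- iteration 4/4 --
  LT 270: heading 180 -> 90
  FD 12: (8,-18) -> (8,-6) [heading=90, draw]
  FD 6: (8,-6) -> (8,0) [heading=90, draw]
]
FD 16: (8,0) -> (8,16) [heading=90, draw]
RT 270: heading 90 -> 180
RT 270: heading 180 -> 270
RT 90: heading 270 -> 180
Final: pos=(8,16), heading=180, 11 segment(s) drawn
Segments drawn: 11

Answer: 11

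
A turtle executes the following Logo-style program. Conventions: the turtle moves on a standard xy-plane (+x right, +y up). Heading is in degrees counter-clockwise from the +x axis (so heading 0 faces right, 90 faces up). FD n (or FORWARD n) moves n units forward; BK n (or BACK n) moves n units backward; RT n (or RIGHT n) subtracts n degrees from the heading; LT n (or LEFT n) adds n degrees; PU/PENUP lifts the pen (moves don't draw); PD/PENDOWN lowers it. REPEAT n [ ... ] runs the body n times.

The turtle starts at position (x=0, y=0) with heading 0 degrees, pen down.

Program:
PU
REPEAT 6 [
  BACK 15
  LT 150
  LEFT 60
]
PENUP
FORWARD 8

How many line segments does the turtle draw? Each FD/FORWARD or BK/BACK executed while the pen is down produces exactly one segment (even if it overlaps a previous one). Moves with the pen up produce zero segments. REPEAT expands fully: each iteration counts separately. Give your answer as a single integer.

Answer: 0

Derivation:
Executing turtle program step by step:
Start: pos=(0,0), heading=0, pen down
PU: pen up
REPEAT 6 [
  -- iteration 1/6 --
  BK 15: (0,0) -> (-15,0) [heading=0, move]
  LT 150: heading 0 -> 150
  LT 60: heading 150 -> 210
  -- iteration 2/6 --
  BK 15: (-15,0) -> (-2.01,7.5) [heading=210, move]
  LT 150: heading 210 -> 0
  LT 60: heading 0 -> 60
  -- iteration 3/6 --
  BK 15: (-2.01,7.5) -> (-9.51,-5.49) [heading=60, move]
  LT 150: heading 60 -> 210
  LT 60: heading 210 -> 270
  -- iteration 4/6 --
  BK 15: (-9.51,-5.49) -> (-9.51,9.51) [heading=270, move]
  LT 150: heading 270 -> 60
  LT 60: heading 60 -> 120
  -- iteration 5/6 --
  BK 15: (-9.51,9.51) -> (-2.01,-3.481) [heading=120, move]
  LT 150: heading 120 -> 270
  LT 60: heading 270 -> 330
  -- iteration 6/6 --
  BK 15: (-2.01,-3.481) -> (-15,4.019) [heading=330, move]
  LT 150: heading 330 -> 120
  LT 60: heading 120 -> 180
]
PU: pen up
FD 8: (-15,4.019) -> (-23,4.019) [heading=180, move]
Final: pos=(-23,4.019), heading=180, 0 segment(s) drawn
Segments drawn: 0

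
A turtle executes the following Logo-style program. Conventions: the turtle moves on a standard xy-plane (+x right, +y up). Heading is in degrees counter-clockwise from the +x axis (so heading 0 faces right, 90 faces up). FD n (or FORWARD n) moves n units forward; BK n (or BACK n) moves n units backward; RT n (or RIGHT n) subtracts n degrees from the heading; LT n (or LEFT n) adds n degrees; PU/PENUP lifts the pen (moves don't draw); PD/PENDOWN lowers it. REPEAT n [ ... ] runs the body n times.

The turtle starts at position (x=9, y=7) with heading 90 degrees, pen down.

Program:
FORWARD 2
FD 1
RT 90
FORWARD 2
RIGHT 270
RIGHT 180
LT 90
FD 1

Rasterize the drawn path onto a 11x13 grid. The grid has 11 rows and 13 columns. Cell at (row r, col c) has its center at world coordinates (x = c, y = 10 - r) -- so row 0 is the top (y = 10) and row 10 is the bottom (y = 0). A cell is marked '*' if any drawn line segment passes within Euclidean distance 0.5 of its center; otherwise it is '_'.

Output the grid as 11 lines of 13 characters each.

Answer: _________****
_________*___
_________*___
_________*___
_____________
_____________
_____________
_____________
_____________
_____________
_____________

Derivation:
Segment 0: (9,7) -> (9,9)
Segment 1: (9,9) -> (9,10)
Segment 2: (9,10) -> (11,10)
Segment 3: (11,10) -> (12,10)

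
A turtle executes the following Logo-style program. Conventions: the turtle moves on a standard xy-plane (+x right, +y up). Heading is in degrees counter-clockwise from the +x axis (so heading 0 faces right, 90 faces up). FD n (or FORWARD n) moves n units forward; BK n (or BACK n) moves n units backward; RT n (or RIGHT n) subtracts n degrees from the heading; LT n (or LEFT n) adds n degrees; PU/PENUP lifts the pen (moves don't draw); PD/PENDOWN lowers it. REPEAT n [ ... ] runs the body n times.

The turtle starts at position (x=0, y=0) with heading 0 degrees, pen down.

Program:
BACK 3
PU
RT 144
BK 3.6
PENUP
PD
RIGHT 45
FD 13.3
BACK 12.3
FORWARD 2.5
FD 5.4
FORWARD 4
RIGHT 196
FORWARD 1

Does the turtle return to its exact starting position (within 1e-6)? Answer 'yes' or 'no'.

Executing turtle program step by step:
Start: pos=(0,0), heading=0, pen down
BK 3: (0,0) -> (-3,0) [heading=0, draw]
PU: pen up
RT 144: heading 0 -> 216
BK 3.6: (-3,0) -> (-0.088,2.116) [heading=216, move]
PU: pen up
PD: pen down
RT 45: heading 216 -> 171
FD 13.3: (-0.088,2.116) -> (-13.224,4.197) [heading=171, draw]
BK 12.3: (-13.224,4.197) -> (-1.075,2.272) [heading=171, draw]
FD 2.5: (-1.075,2.272) -> (-3.544,2.664) [heading=171, draw]
FD 5.4: (-3.544,2.664) -> (-8.878,3.508) [heading=171, draw]
FD 4: (-8.878,3.508) -> (-12.829,4.134) [heading=171, draw]
RT 196: heading 171 -> 335
FD 1: (-12.829,4.134) -> (-11.922,3.711) [heading=335, draw]
Final: pos=(-11.922,3.711), heading=335, 7 segment(s) drawn

Start position: (0, 0)
Final position: (-11.922, 3.711)
Distance = 12.487; >= 1e-6 -> NOT closed

Answer: no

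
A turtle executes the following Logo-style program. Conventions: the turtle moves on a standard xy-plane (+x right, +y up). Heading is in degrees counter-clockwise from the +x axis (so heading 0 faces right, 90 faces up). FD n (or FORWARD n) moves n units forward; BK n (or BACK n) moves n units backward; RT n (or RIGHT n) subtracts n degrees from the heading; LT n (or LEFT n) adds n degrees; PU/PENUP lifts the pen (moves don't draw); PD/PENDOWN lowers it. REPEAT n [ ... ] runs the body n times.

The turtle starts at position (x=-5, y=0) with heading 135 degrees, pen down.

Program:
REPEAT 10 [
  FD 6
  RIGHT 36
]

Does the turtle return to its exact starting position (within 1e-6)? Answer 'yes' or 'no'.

Executing turtle program step by step:
Start: pos=(-5,0), heading=135, pen down
REPEAT 10 [
  -- iteration 1/10 --
  FD 6: (-5,0) -> (-9.243,4.243) [heading=135, draw]
  RT 36: heading 135 -> 99
  -- iteration 2/10 --
  FD 6: (-9.243,4.243) -> (-10.181,10.169) [heading=99, draw]
  RT 36: heading 99 -> 63
  -- iteration 3/10 --
  FD 6: (-10.181,10.169) -> (-7.457,15.515) [heading=63, draw]
  RT 36: heading 63 -> 27
  -- iteration 4/10 --
  FD 6: (-7.457,15.515) -> (-2.111,18.239) [heading=27, draw]
  RT 36: heading 27 -> 351
  -- iteration 5/10 --
  FD 6: (-2.111,18.239) -> (3.815,17.3) [heading=351, draw]
  RT 36: heading 351 -> 315
  -- iteration 6/10 --
  FD 6: (3.815,17.3) -> (8.058,13.058) [heading=315, draw]
  RT 36: heading 315 -> 279
  -- iteration 7/10 --
  FD 6: (8.058,13.058) -> (8.996,7.131) [heading=279, draw]
  RT 36: heading 279 -> 243
  -- iteration 8/10 --
  FD 6: (8.996,7.131) -> (6.272,1.785) [heading=243, draw]
  RT 36: heading 243 -> 207
  -- iteration 9/10 --
  FD 6: (6.272,1.785) -> (0.926,-0.939) [heading=207, draw]
  RT 36: heading 207 -> 171
  -- iteration 10/10 --
  FD 6: (0.926,-0.939) -> (-5,0) [heading=171, draw]
  RT 36: heading 171 -> 135
]
Final: pos=(-5,0), heading=135, 10 segment(s) drawn

Start position: (-5, 0)
Final position: (-5, 0)
Distance = 0; < 1e-6 -> CLOSED

Answer: yes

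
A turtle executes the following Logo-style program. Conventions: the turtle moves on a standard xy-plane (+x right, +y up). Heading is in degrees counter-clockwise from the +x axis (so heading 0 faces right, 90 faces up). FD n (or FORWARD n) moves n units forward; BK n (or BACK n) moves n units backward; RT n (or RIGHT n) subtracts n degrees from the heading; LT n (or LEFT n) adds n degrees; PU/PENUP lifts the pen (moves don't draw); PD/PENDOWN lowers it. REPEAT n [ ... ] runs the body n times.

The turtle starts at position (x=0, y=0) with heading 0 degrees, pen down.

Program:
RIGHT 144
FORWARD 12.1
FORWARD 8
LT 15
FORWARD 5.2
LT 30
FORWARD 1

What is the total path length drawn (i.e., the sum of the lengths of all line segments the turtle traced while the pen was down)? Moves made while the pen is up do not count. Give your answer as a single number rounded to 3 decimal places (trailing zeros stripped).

Answer: 26.3

Derivation:
Executing turtle program step by step:
Start: pos=(0,0), heading=0, pen down
RT 144: heading 0 -> 216
FD 12.1: (0,0) -> (-9.789,-7.112) [heading=216, draw]
FD 8: (-9.789,-7.112) -> (-16.261,-11.814) [heading=216, draw]
LT 15: heading 216 -> 231
FD 5.2: (-16.261,-11.814) -> (-19.534,-15.856) [heading=231, draw]
LT 30: heading 231 -> 261
FD 1: (-19.534,-15.856) -> (-19.69,-16.843) [heading=261, draw]
Final: pos=(-19.69,-16.843), heading=261, 4 segment(s) drawn

Segment lengths:
  seg 1: (0,0) -> (-9.789,-7.112), length = 12.1
  seg 2: (-9.789,-7.112) -> (-16.261,-11.814), length = 8
  seg 3: (-16.261,-11.814) -> (-19.534,-15.856), length = 5.2
  seg 4: (-19.534,-15.856) -> (-19.69,-16.843), length = 1
Total = 26.3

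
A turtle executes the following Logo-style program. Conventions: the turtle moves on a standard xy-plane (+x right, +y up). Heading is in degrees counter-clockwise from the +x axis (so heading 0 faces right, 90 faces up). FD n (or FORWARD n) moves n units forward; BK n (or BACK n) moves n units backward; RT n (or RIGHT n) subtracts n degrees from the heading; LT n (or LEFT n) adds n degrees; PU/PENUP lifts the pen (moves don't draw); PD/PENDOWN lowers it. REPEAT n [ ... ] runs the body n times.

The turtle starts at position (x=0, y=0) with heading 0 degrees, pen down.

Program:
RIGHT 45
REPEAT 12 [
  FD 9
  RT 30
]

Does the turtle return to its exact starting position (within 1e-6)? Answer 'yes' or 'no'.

Executing turtle program step by step:
Start: pos=(0,0), heading=0, pen down
RT 45: heading 0 -> 315
REPEAT 12 [
  -- iteration 1/12 --
  FD 9: (0,0) -> (6.364,-6.364) [heading=315, draw]
  RT 30: heading 315 -> 285
  -- iteration 2/12 --
  FD 9: (6.364,-6.364) -> (8.693,-15.057) [heading=285, draw]
  RT 30: heading 285 -> 255
  -- iteration 3/12 --
  FD 9: (8.693,-15.057) -> (6.364,-23.751) [heading=255, draw]
  RT 30: heading 255 -> 225
  -- iteration 4/12 --
  FD 9: (6.364,-23.751) -> (0,-30.115) [heading=225, draw]
  RT 30: heading 225 -> 195
  -- iteration 5/12 --
  FD 9: (0,-30.115) -> (-8.693,-32.444) [heading=195, draw]
  RT 30: heading 195 -> 165
  -- iteration 6/12 --
  FD 9: (-8.693,-32.444) -> (-17.387,-30.115) [heading=165, draw]
  RT 30: heading 165 -> 135
  -- iteration 7/12 --
  FD 9: (-17.387,-30.115) -> (-23.751,-23.751) [heading=135, draw]
  RT 30: heading 135 -> 105
  -- iteration 8/12 --
  FD 9: (-23.751,-23.751) -> (-26.08,-15.057) [heading=105, draw]
  RT 30: heading 105 -> 75
  -- iteration 9/12 --
  FD 9: (-26.08,-15.057) -> (-23.751,-6.364) [heading=75, draw]
  RT 30: heading 75 -> 45
  -- iteration 10/12 --
  FD 9: (-23.751,-6.364) -> (-17.387,0) [heading=45, draw]
  RT 30: heading 45 -> 15
  -- iteration 11/12 --
  FD 9: (-17.387,0) -> (-8.693,2.329) [heading=15, draw]
  RT 30: heading 15 -> 345
  -- iteration 12/12 --
  FD 9: (-8.693,2.329) -> (0,0) [heading=345, draw]
  RT 30: heading 345 -> 315
]
Final: pos=(0,0), heading=315, 12 segment(s) drawn

Start position: (0, 0)
Final position: (0, 0)
Distance = 0; < 1e-6 -> CLOSED

Answer: yes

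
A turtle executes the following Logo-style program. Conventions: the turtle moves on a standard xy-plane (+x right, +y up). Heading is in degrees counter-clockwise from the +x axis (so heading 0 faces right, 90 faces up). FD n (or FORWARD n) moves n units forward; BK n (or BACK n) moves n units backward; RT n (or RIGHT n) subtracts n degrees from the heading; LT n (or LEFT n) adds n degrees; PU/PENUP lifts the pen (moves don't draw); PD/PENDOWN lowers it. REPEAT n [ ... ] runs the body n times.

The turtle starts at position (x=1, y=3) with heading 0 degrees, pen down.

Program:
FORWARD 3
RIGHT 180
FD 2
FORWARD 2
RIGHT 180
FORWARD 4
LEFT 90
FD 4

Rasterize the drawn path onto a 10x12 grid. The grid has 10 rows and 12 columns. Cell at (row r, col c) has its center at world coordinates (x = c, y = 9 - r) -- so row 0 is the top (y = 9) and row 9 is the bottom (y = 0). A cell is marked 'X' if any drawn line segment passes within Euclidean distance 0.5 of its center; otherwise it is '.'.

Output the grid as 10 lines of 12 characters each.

Segment 0: (1,3) -> (4,3)
Segment 1: (4,3) -> (2,3)
Segment 2: (2,3) -> (0,3)
Segment 3: (0,3) -> (4,3)
Segment 4: (4,3) -> (4,7)

Answer: ............
............
....X.......
....X.......
....X.......
....X.......
XXXXX.......
............
............
............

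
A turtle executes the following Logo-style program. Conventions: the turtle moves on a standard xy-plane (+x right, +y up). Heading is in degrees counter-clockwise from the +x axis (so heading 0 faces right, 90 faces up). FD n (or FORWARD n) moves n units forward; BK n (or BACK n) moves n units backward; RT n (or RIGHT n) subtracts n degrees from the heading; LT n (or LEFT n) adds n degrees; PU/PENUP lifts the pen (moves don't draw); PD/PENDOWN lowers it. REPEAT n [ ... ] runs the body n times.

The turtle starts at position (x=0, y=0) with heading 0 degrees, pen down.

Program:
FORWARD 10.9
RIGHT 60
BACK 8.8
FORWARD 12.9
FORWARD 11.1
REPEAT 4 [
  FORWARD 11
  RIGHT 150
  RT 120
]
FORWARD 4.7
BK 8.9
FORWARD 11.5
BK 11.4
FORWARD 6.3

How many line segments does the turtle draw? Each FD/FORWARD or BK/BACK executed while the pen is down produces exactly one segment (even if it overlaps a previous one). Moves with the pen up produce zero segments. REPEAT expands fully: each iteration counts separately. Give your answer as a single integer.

Executing turtle program step by step:
Start: pos=(0,0), heading=0, pen down
FD 10.9: (0,0) -> (10.9,0) [heading=0, draw]
RT 60: heading 0 -> 300
BK 8.8: (10.9,0) -> (6.5,7.621) [heading=300, draw]
FD 12.9: (6.5,7.621) -> (12.95,-3.551) [heading=300, draw]
FD 11.1: (12.95,-3.551) -> (18.5,-13.164) [heading=300, draw]
REPEAT 4 [
  -- iteration 1/4 --
  FD 11: (18.5,-13.164) -> (24,-22.69) [heading=300, draw]
  RT 150: heading 300 -> 150
  RT 120: heading 150 -> 30
  -- iteration 2/4 --
  FD 11: (24,-22.69) -> (33.526,-17.19) [heading=30, draw]
  RT 150: heading 30 -> 240
  RT 120: heading 240 -> 120
  -- iteration 3/4 --
  FD 11: (33.526,-17.19) -> (28.026,-7.664) [heading=120, draw]
  RT 150: heading 120 -> 330
  RT 120: heading 330 -> 210
  -- iteration 4/4 --
  FD 11: (28.026,-7.664) -> (18.5,-13.164) [heading=210, draw]
  RT 150: heading 210 -> 60
  RT 120: heading 60 -> 300
]
FD 4.7: (18.5,-13.164) -> (20.85,-17.234) [heading=300, draw]
BK 8.9: (20.85,-17.234) -> (16.4,-9.526) [heading=300, draw]
FD 11.5: (16.4,-9.526) -> (22.15,-19.486) [heading=300, draw]
BK 11.4: (22.15,-19.486) -> (16.45,-9.613) [heading=300, draw]
FD 6.3: (16.45,-9.613) -> (19.6,-15.069) [heading=300, draw]
Final: pos=(19.6,-15.069), heading=300, 13 segment(s) drawn
Segments drawn: 13

Answer: 13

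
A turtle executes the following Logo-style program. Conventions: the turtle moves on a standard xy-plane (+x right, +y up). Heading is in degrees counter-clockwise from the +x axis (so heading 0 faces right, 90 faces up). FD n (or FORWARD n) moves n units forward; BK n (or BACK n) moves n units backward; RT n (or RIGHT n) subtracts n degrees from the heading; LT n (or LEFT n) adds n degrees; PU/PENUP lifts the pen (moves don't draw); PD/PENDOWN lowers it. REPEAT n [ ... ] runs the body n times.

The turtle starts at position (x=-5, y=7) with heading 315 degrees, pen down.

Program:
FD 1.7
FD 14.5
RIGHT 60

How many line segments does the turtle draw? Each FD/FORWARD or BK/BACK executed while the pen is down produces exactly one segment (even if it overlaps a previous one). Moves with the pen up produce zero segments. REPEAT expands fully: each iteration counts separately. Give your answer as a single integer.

Answer: 2

Derivation:
Executing turtle program step by step:
Start: pos=(-5,7), heading=315, pen down
FD 1.7: (-5,7) -> (-3.798,5.798) [heading=315, draw]
FD 14.5: (-3.798,5.798) -> (6.455,-4.455) [heading=315, draw]
RT 60: heading 315 -> 255
Final: pos=(6.455,-4.455), heading=255, 2 segment(s) drawn
Segments drawn: 2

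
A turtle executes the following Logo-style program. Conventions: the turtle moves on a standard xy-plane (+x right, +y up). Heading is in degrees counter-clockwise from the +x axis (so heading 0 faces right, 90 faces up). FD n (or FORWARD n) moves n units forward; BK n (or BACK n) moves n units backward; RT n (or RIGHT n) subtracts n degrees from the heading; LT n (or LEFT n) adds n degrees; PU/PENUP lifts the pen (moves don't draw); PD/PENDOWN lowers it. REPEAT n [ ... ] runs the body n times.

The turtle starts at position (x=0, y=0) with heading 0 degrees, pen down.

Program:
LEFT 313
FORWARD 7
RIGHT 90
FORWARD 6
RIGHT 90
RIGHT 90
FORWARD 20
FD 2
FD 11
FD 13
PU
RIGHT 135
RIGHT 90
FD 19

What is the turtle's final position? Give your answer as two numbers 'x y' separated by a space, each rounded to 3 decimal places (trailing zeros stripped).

Answer: 15.04 22.824

Derivation:
Executing turtle program step by step:
Start: pos=(0,0), heading=0, pen down
LT 313: heading 0 -> 313
FD 7: (0,0) -> (4.774,-5.119) [heading=313, draw]
RT 90: heading 313 -> 223
FD 6: (4.774,-5.119) -> (0.386,-9.211) [heading=223, draw]
RT 90: heading 223 -> 133
RT 90: heading 133 -> 43
FD 20: (0.386,-9.211) -> (15.013,4.429) [heading=43, draw]
FD 2: (15.013,4.429) -> (16.476,5.792) [heading=43, draw]
FD 11: (16.476,5.792) -> (24.521,13.294) [heading=43, draw]
FD 13: (24.521,13.294) -> (34.028,22.16) [heading=43, draw]
PU: pen up
RT 135: heading 43 -> 268
RT 90: heading 268 -> 178
FD 19: (34.028,22.16) -> (15.04,22.824) [heading=178, move]
Final: pos=(15.04,22.824), heading=178, 6 segment(s) drawn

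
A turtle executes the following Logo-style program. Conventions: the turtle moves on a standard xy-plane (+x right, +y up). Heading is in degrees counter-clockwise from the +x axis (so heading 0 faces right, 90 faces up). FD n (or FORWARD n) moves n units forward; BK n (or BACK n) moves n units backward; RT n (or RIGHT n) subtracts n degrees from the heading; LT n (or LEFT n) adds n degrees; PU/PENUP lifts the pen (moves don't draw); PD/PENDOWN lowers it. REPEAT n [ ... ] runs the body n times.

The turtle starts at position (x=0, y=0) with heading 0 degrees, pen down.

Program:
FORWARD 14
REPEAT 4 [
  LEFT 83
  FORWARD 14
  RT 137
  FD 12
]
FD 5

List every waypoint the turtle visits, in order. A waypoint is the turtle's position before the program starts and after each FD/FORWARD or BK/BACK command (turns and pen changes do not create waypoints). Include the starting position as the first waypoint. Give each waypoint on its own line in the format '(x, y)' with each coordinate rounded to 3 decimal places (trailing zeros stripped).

Executing turtle program step by step:
Start: pos=(0,0), heading=0, pen down
FD 14: (0,0) -> (14,0) [heading=0, draw]
REPEAT 4 [
  -- iteration 1/4 --
  LT 83: heading 0 -> 83
  FD 14: (14,0) -> (15.706,13.896) [heading=83, draw]
  RT 137: heading 83 -> 306
  FD 12: (15.706,13.896) -> (22.76,4.187) [heading=306, draw]
  -- iteration 2/4 --
  LT 83: heading 306 -> 29
  FD 14: (22.76,4.187) -> (35.004,10.975) [heading=29, draw]
  RT 137: heading 29 -> 252
  FD 12: (35.004,10.975) -> (31.296,-0.438) [heading=252, draw]
  -- iteration 3/4 --
  LT 83: heading 252 -> 335
  FD 14: (31.296,-0.438) -> (43.984,-6.355) [heading=335, draw]
  RT 137: heading 335 -> 198
  FD 12: (43.984,-6.355) -> (32.572,-10.063) [heading=198, draw]
  -- iteration 4/4 --
  LT 83: heading 198 -> 281
  FD 14: (32.572,-10.063) -> (35.243,-23.806) [heading=281, draw]
  RT 137: heading 281 -> 144
  FD 12: (35.243,-23.806) -> (25.535,-16.752) [heading=144, draw]
]
FD 5: (25.535,-16.752) -> (21.49,-13.813) [heading=144, draw]
Final: pos=(21.49,-13.813), heading=144, 10 segment(s) drawn
Waypoints (11 total):
(0, 0)
(14, 0)
(15.706, 13.896)
(22.76, 4.187)
(35.004, 10.975)
(31.296, -0.438)
(43.984, -6.355)
(32.572, -10.063)
(35.243, -23.806)
(25.535, -16.752)
(21.49, -13.813)

Answer: (0, 0)
(14, 0)
(15.706, 13.896)
(22.76, 4.187)
(35.004, 10.975)
(31.296, -0.438)
(43.984, -6.355)
(32.572, -10.063)
(35.243, -23.806)
(25.535, -16.752)
(21.49, -13.813)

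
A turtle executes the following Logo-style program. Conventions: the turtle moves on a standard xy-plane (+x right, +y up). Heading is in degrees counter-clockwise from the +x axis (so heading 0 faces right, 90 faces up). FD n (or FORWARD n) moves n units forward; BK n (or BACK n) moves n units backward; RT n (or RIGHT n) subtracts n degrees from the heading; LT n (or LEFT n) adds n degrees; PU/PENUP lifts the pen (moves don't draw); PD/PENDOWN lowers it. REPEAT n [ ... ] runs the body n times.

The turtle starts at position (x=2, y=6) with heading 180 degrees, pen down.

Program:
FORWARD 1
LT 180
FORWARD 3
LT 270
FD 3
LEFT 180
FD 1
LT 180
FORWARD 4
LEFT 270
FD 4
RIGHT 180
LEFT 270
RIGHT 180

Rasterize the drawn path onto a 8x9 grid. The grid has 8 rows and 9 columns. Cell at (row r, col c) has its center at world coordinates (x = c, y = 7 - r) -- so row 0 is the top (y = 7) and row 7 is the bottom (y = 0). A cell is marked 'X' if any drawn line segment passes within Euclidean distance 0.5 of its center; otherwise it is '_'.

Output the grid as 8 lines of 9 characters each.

Segment 0: (2,6) -> (1,6)
Segment 1: (1,6) -> (4,6)
Segment 2: (4,6) -> (4,3)
Segment 3: (4,3) -> (4,4)
Segment 4: (4,4) -> (4,-0)
Segment 5: (4,-0) -> (0,0)

Answer: _________
_XXXX____
____X____
____X____
____X____
____X____
____X____
XXXXX____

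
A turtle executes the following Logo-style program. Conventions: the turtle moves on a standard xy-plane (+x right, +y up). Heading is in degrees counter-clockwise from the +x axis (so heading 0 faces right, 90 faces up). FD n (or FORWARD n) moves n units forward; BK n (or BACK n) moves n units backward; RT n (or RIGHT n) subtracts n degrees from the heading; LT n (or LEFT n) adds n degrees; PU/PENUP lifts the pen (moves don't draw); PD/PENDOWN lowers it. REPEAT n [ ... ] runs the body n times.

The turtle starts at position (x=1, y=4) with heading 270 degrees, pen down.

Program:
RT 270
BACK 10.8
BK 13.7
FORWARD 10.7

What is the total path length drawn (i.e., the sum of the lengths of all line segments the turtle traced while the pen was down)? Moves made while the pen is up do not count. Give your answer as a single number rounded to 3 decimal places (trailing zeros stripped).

Executing turtle program step by step:
Start: pos=(1,4), heading=270, pen down
RT 270: heading 270 -> 0
BK 10.8: (1,4) -> (-9.8,4) [heading=0, draw]
BK 13.7: (-9.8,4) -> (-23.5,4) [heading=0, draw]
FD 10.7: (-23.5,4) -> (-12.8,4) [heading=0, draw]
Final: pos=(-12.8,4), heading=0, 3 segment(s) drawn

Segment lengths:
  seg 1: (1,4) -> (-9.8,4), length = 10.8
  seg 2: (-9.8,4) -> (-23.5,4), length = 13.7
  seg 3: (-23.5,4) -> (-12.8,4), length = 10.7
Total = 35.2

Answer: 35.2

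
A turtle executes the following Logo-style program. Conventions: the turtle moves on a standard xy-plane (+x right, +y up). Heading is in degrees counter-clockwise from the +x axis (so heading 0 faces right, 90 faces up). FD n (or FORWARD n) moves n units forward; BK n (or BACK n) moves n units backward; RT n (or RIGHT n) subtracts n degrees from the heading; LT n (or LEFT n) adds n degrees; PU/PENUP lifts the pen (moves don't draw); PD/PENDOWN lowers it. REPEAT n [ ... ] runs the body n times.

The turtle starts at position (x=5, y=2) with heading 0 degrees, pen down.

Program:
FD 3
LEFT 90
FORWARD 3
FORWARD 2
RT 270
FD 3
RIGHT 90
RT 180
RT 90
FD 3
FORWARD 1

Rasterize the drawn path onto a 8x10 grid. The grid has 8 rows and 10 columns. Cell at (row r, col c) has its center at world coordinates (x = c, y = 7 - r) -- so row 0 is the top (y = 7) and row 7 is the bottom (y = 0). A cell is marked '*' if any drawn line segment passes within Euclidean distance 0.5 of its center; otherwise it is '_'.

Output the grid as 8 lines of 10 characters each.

Segment 0: (5,2) -> (8,2)
Segment 1: (8,2) -> (8,5)
Segment 2: (8,5) -> (8,7)
Segment 3: (8,7) -> (5,7)
Segment 4: (5,7) -> (2,7)
Segment 5: (2,7) -> (1,7)

Answer: _********_
________*_
________*_
________*_
________*_
_____****_
__________
__________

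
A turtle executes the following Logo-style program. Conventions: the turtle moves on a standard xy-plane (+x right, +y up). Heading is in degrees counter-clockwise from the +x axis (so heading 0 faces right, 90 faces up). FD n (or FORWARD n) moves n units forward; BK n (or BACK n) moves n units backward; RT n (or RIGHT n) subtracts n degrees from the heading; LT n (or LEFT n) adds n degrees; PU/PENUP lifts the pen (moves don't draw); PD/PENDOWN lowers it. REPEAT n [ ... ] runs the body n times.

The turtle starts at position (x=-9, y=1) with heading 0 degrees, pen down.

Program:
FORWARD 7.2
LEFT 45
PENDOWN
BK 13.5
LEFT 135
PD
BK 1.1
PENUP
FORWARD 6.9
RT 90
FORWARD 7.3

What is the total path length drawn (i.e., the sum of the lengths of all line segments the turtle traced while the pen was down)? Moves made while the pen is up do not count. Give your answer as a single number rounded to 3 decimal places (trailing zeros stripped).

Executing turtle program step by step:
Start: pos=(-9,1), heading=0, pen down
FD 7.2: (-9,1) -> (-1.8,1) [heading=0, draw]
LT 45: heading 0 -> 45
PD: pen down
BK 13.5: (-1.8,1) -> (-11.346,-8.546) [heading=45, draw]
LT 135: heading 45 -> 180
PD: pen down
BK 1.1: (-11.346,-8.546) -> (-10.246,-8.546) [heading=180, draw]
PU: pen up
FD 6.9: (-10.246,-8.546) -> (-17.146,-8.546) [heading=180, move]
RT 90: heading 180 -> 90
FD 7.3: (-17.146,-8.546) -> (-17.146,-1.246) [heading=90, move]
Final: pos=(-17.146,-1.246), heading=90, 3 segment(s) drawn

Segment lengths:
  seg 1: (-9,1) -> (-1.8,1), length = 7.2
  seg 2: (-1.8,1) -> (-11.346,-8.546), length = 13.5
  seg 3: (-11.346,-8.546) -> (-10.246,-8.546), length = 1.1
Total = 21.8

Answer: 21.8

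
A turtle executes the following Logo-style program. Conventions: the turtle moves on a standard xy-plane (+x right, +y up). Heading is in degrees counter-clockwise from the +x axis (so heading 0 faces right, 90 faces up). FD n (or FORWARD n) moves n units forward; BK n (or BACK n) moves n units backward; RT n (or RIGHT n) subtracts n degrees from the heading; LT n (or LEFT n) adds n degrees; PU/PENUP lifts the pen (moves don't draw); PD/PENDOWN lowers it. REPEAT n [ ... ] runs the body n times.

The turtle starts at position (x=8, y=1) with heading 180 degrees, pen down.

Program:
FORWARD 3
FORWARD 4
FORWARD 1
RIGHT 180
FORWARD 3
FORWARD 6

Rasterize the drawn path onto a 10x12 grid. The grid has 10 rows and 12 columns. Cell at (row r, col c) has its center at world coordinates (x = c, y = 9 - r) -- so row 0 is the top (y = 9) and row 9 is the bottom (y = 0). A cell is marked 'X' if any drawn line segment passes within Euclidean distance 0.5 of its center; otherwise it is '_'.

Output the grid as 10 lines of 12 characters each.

Answer: ____________
____________
____________
____________
____________
____________
____________
____________
XXXXXXXXXX__
____________

Derivation:
Segment 0: (8,1) -> (5,1)
Segment 1: (5,1) -> (1,1)
Segment 2: (1,1) -> (0,1)
Segment 3: (0,1) -> (3,1)
Segment 4: (3,1) -> (9,1)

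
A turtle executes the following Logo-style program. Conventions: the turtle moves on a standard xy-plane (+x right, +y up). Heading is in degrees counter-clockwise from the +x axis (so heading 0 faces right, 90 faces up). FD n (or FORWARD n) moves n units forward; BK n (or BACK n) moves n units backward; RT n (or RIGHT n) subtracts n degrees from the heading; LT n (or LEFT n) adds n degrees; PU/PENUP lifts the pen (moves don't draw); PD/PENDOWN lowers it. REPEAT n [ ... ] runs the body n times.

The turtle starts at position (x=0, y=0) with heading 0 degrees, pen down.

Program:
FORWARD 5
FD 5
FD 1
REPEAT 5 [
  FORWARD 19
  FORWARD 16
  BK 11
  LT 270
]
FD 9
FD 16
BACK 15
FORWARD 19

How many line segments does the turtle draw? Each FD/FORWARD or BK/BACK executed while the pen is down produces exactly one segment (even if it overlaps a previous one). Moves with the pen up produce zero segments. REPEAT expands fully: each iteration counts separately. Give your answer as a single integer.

Executing turtle program step by step:
Start: pos=(0,0), heading=0, pen down
FD 5: (0,0) -> (5,0) [heading=0, draw]
FD 5: (5,0) -> (10,0) [heading=0, draw]
FD 1: (10,0) -> (11,0) [heading=0, draw]
REPEAT 5 [
  -- iteration 1/5 --
  FD 19: (11,0) -> (30,0) [heading=0, draw]
  FD 16: (30,0) -> (46,0) [heading=0, draw]
  BK 11: (46,0) -> (35,0) [heading=0, draw]
  LT 270: heading 0 -> 270
  -- iteration 2/5 --
  FD 19: (35,0) -> (35,-19) [heading=270, draw]
  FD 16: (35,-19) -> (35,-35) [heading=270, draw]
  BK 11: (35,-35) -> (35,-24) [heading=270, draw]
  LT 270: heading 270 -> 180
  -- iteration 3/5 --
  FD 19: (35,-24) -> (16,-24) [heading=180, draw]
  FD 16: (16,-24) -> (0,-24) [heading=180, draw]
  BK 11: (0,-24) -> (11,-24) [heading=180, draw]
  LT 270: heading 180 -> 90
  -- iteration 4/5 --
  FD 19: (11,-24) -> (11,-5) [heading=90, draw]
  FD 16: (11,-5) -> (11,11) [heading=90, draw]
  BK 11: (11,11) -> (11,0) [heading=90, draw]
  LT 270: heading 90 -> 0
  -- iteration 5/5 --
  FD 19: (11,0) -> (30,0) [heading=0, draw]
  FD 16: (30,0) -> (46,0) [heading=0, draw]
  BK 11: (46,0) -> (35,0) [heading=0, draw]
  LT 270: heading 0 -> 270
]
FD 9: (35,0) -> (35,-9) [heading=270, draw]
FD 16: (35,-9) -> (35,-25) [heading=270, draw]
BK 15: (35,-25) -> (35,-10) [heading=270, draw]
FD 19: (35,-10) -> (35,-29) [heading=270, draw]
Final: pos=(35,-29), heading=270, 22 segment(s) drawn
Segments drawn: 22

Answer: 22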